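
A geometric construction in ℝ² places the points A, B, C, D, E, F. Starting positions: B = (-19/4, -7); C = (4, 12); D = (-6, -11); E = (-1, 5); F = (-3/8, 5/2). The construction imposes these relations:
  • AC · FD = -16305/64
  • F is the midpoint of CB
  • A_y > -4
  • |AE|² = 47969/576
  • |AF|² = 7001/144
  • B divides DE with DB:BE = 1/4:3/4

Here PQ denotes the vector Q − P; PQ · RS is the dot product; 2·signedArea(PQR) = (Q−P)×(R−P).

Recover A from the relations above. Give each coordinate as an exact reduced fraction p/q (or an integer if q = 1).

1. A_x = -79/24  [line 45/8·x + 27/2·y + 4497/64 = 0 ∩ |AF|² = 7001/144]
2. A_y = -23/6  [line 45/8·x + 27/2·y + 4497/64 = 0 ∩ |AF|² = 7001/144]
   → A = (-79/24, -23/6)

A = (-79/24, -23/6)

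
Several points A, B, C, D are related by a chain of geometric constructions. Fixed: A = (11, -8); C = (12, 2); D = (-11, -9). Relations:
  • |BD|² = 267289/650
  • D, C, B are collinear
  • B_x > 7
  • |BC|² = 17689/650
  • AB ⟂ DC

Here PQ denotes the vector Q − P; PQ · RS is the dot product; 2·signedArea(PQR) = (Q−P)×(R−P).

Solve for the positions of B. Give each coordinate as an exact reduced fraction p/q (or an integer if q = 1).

B = (4741/650, -163/650)

1. B_x = 4741/650  [D, C, B are collinear ∩ AB ⟂ DC]
2. B_y = -163/650  [D, C, B are collinear ∩ AB ⟂ DC]
   → B = (4741/650, -163/650)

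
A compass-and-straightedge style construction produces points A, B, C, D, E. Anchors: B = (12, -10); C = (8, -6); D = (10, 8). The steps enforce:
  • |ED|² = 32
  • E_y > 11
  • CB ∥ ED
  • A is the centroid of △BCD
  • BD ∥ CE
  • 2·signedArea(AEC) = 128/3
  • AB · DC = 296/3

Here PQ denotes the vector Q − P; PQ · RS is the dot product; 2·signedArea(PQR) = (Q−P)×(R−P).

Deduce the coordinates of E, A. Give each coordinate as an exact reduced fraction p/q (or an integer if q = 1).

A = (10, -8/3)
E = (6, 12)

1. E_x = 6  [CB ∥ ED ∩ BD ∥ CE]
2. E_y = 12  [CB ∥ ED ∩ BD ∥ CE]
   → E = (6, 12)
3. A_x = 10  [A is the centroid of △BCD]
4. A_y = -8/3  [A is the centroid of △BCD]
   → A = (10, -8/3)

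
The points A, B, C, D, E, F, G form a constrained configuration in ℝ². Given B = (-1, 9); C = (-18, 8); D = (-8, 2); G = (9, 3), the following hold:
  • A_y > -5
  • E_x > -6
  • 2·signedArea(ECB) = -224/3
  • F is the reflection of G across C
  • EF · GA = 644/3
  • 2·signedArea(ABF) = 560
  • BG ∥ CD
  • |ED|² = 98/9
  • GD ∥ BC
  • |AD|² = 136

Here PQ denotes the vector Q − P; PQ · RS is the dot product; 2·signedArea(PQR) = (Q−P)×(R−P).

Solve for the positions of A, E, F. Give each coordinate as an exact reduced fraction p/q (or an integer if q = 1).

A = (2, -4)
E = (-17/3, 13/3)
F = (-45, 13)

1. E_x = -17/3  [line -1·x + 17·y + -238/3 = 0 ∩ |ED|² = 98/9]
2. E_y = 13/3  [line -1·x + 17·y + -238/3 = 0 ∩ |ED|² = 98/9]
   → E = (-17/3, 13/3)
3. F_x = -45  [F is the reflection of G across C]
4. F_y = 13  [F is the reflection of G across C]
   → F = (-45, 13)
5. A_x = 2  [2·signedArea(ABF) = 560 ∩ EF · GA = 644/3]
6. A_y = -4  [2·signedArea(ABF) = 560 ∩ EF · GA = 644/3]
   → A = (2, -4)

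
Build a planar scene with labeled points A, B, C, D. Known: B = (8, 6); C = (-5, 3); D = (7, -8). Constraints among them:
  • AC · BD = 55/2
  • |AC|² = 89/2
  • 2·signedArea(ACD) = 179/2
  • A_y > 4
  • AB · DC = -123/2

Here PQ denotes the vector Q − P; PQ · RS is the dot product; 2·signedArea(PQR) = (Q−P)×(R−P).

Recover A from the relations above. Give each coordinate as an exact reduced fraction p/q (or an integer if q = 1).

A = (3/2, 9/2)

1. A_x = 3/2  [2·signedArea(ACD) = 179/2 ∩ AB · DC = -123/2]
2. A_y = 9/2  [2·signedArea(ACD) = 179/2 ∩ AB · DC = -123/2]
   → A = (3/2, 9/2)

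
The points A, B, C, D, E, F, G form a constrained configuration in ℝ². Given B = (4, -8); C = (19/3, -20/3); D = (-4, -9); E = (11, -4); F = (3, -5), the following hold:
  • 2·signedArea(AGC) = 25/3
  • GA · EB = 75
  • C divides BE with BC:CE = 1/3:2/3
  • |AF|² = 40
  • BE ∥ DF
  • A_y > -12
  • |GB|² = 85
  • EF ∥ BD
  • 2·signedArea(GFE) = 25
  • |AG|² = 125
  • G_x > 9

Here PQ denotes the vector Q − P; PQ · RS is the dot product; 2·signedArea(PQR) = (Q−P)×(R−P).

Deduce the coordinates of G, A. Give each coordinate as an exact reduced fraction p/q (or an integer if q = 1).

A = (5, -11)
G = (10, -1)

1. G_x = 10  [line -1·x + 8·y + 18 = 0 ∩ |GB|² = 85]
2. G_y = -1  [line -1·x + 8·y + 18 = 0 ∩ |GB|² = 85]
   → G = (10, -1)
3. A_x = 5  [2·signedArea(AGC) = 25/3 ∩ GA · EB = 75]
4. A_y = -11  [2·signedArea(AGC) = 25/3 ∩ GA · EB = 75]
   → A = (5, -11)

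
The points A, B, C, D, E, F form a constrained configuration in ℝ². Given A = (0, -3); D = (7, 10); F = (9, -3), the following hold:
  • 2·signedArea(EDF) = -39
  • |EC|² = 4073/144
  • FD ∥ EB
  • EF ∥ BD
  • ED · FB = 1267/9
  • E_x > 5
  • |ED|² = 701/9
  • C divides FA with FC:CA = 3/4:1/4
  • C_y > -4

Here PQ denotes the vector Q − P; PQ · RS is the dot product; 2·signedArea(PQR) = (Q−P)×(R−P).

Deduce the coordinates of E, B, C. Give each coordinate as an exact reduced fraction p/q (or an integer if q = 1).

B = (10/3, 43/3)
C = (9/4, -3)
E = (16/3, 4/3)

1. E_x = 16/3  [line 13·x + 2·y + -72 = 0 ∩ |ED|² = 701/9]
2. E_y = 4/3  [line 13·x + 2·y + -72 = 0 ∩ |ED|² = 701/9]
   → E = (16/3, 4/3)
3. B_x = 10/3  [EF ∥ BD ∩ FD ∥ EB]
4. B_y = 43/3  [EF ∥ BD ∩ FD ∥ EB]
   → B = (10/3, 43/3)
5. C_x = 9/4  [C divides FA with FC:CA = 3/4:1/4]
6. C_y = -3  [C divides FA with FC:CA = 3/4:1/4]
   → C = (9/4, -3)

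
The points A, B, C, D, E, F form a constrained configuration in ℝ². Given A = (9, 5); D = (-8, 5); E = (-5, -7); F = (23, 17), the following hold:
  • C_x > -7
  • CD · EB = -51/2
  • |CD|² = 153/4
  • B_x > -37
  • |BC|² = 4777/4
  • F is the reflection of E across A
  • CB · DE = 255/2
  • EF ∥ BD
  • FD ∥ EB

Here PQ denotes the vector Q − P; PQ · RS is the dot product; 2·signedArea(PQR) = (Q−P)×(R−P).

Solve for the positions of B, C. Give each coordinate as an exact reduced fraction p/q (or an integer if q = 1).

1. B_x = -36  [EF ∥ BD ∩ FD ∥ EB]
2. B_y = -19  [EF ∥ BD ∩ FD ∥ EB]
   → B = (-36, -19)
3. C_x = -13/2  [CB · DE = 255/2 ∩ CD · EB = -51/2]
4. C_y = -1  [CB · DE = 255/2 ∩ CD · EB = -51/2]
   → C = (-13/2, -1)

B = (-36, -19)
C = (-13/2, -1)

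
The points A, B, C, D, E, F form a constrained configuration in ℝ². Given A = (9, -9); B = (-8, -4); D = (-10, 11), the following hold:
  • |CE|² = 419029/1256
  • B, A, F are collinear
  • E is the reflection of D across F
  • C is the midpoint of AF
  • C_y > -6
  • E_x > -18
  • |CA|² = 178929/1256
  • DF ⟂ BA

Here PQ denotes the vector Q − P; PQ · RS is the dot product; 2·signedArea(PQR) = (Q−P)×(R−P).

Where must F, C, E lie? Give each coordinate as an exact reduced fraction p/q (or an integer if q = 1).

C = (-1539/628, -3537/628)
E = (-2795/157, -2438/157)
F = (-4365/314, -711/314)

1. F_x = -4365/314  [B, A, F are collinear ∩ DF ⟂ BA]
2. F_y = -711/314  [B, A, F are collinear ∩ DF ⟂ BA]
   → F = (-4365/314, -711/314)
3. C_x = -1539/628  [C is the midpoint of AF]
4. C_y = -3537/628  [C is the midpoint of AF]
   → C = (-1539/628, -3537/628)
5. E_x = -2795/157  [E is the reflection of D across F]
6. E_y = -2438/157  [E is the reflection of D across F]
   → E = (-2795/157, -2438/157)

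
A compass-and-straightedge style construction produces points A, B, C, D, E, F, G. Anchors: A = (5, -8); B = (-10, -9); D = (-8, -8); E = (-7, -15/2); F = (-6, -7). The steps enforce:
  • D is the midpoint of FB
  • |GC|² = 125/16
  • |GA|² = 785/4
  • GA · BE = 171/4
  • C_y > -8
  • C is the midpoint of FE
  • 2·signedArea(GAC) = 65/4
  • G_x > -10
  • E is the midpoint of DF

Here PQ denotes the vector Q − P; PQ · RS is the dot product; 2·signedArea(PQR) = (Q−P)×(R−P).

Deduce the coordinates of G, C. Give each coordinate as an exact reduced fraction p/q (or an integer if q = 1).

C = (-13/2, -29/4)
G = (-9, -17/2)

1. C_x = -13/2  [C is the midpoint of FE]
2. C_y = -29/4  [C is the midpoint of FE]
   → C = (-13/2, -29/4)
3. G_x = -9  [2·signedArea(GAC) = 65/4 ∩ GA · BE = 171/4]
4. G_y = -17/2  [2·signedArea(GAC) = 65/4 ∩ GA · BE = 171/4]
   → G = (-9, -17/2)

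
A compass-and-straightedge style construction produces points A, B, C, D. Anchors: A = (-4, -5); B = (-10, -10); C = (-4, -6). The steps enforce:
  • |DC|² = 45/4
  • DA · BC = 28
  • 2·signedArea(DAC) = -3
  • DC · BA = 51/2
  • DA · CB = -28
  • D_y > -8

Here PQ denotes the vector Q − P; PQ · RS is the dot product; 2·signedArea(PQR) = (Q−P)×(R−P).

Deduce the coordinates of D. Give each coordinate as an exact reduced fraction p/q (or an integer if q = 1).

1. D_x = -7  [DA · BC = 28 ∩ 2·signedArea(DAC) = -3]
2. D_y = -15/2  [DA · BC = 28 ∩ 2·signedArea(DAC) = -3]
   → D = (-7, -15/2)

D = (-7, -15/2)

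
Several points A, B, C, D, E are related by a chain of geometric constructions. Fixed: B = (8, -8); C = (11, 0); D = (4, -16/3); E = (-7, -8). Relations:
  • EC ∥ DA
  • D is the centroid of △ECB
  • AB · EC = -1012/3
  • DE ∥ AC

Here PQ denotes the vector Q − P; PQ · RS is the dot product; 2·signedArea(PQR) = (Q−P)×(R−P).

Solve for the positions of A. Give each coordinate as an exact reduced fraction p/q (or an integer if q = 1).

A = (22, 8/3)

1. A_x = 22  [DE ∥ AC ∩ EC ∥ DA]
2. A_y = 8/3  [DE ∥ AC ∩ EC ∥ DA]
   → A = (22, 8/3)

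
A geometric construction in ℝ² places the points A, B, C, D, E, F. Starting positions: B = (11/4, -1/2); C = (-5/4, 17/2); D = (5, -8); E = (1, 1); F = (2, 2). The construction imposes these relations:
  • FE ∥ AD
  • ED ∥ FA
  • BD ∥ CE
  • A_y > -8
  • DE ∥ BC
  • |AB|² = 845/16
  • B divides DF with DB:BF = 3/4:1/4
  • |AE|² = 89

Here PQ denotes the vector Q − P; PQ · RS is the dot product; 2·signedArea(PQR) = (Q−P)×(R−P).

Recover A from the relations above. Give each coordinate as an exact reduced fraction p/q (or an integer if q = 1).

1. A_x = 6  [FE ∥ AD ∩ ED ∥ FA]
2. A_y = -7  [FE ∥ AD ∩ ED ∥ FA]
   → A = (6, -7)

A = (6, -7)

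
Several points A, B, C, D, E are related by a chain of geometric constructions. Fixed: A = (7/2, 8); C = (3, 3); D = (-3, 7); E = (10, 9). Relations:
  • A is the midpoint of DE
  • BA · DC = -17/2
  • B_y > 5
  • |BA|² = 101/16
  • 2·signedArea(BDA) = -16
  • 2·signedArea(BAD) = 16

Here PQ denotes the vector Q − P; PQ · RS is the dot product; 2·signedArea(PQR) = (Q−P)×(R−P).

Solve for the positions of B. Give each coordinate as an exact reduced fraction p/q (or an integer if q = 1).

B = (13/4, 11/2)

1. B_x = 13/4  [BA · DC = -17/2 ∩ 2·signedArea(BDA) = -16]
2. B_y = 11/2  [BA · DC = -17/2 ∩ 2·signedArea(BDA) = -16]
   → B = (13/4, 11/2)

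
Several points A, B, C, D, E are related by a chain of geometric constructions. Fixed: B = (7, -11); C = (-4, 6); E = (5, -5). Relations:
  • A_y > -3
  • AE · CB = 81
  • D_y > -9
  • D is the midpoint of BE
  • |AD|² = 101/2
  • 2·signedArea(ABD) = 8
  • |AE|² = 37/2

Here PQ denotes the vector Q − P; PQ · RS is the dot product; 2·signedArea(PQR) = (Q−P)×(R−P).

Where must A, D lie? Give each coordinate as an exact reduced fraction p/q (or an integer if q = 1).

1. D_x = 6  [D is the midpoint of BE]
2. D_y = -8  [D is the midpoint of BE]
   → D = (6, -8)
3. A_x = 3/2  [AE · CB = 81 ∩ 2·signedArea(ABD) = 8]
4. A_y = -5/2  [AE · CB = 81 ∩ 2·signedArea(ABD) = 8]
   → A = (3/2, -5/2)

A = (3/2, -5/2)
D = (6, -8)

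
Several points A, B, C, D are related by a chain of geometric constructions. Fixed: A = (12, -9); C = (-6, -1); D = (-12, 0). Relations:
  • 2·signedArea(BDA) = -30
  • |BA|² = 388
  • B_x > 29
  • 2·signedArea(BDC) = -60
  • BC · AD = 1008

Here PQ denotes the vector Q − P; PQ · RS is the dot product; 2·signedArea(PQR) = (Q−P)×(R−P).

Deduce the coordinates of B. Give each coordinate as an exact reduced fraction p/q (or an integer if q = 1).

1. B_x = 30  [2·signedArea(BDC) = -60 ∩ 2·signedArea(BDA) = -30]
2. B_y = -17  [2·signedArea(BDC) = -60 ∩ 2·signedArea(BDA) = -30]
   → B = (30, -17)

B = (30, -17)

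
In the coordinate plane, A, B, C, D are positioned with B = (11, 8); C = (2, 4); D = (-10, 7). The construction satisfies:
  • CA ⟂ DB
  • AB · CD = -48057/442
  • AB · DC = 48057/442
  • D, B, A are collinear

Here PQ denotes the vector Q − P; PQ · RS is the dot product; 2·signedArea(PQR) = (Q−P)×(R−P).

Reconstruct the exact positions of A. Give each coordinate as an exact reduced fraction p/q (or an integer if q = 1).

A = (809/442, 3343/442)

1. A_x = 809/442  [D, B, A are collinear ∩ CA ⟂ DB]
2. A_y = 3343/442  [D, B, A are collinear ∩ CA ⟂ DB]
   → A = (809/442, 3343/442)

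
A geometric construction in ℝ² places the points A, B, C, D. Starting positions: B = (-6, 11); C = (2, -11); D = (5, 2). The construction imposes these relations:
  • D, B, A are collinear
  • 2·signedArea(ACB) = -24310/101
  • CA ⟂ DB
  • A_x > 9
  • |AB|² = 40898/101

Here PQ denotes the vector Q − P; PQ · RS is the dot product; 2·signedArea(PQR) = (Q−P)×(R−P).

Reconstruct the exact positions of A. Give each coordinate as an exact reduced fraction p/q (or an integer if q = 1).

1. A_x = 967/101  [D, B, A are collinear ∩ CA ⟂ DB]
2. A_y = -176/101  [D, B, A are collinear ∩ CA ⟂ DB]
   → A = (967/101, -176/101)

A = (967/101, -176/101)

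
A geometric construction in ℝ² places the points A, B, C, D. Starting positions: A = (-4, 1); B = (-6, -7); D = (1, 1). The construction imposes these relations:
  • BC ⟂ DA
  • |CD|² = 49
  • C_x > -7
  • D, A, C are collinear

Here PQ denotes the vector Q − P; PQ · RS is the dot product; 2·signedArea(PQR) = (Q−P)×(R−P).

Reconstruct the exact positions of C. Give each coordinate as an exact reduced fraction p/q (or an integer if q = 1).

C = (-6, 1)

1. C_x = -6  [D, A, C are collinear ∩ BC ⟂ DA]
2. C_y = 1  [D, A, C are collinear ∩ BC ⟂ DA]
   → C = (-6, 1)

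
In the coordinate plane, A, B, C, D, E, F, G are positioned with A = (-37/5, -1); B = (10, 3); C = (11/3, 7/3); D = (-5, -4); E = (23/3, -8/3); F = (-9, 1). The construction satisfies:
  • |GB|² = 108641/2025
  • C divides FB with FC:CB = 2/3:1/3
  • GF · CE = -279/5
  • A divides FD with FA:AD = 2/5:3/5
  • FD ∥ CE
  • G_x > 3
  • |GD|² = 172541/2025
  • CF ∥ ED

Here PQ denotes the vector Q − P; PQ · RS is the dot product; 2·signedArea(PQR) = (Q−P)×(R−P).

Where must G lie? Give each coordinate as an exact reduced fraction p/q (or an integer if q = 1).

G = (154/45, -2/9)

1. G_x = 154/45  [line -4·x + 5·y + 74/5 = 0 ∩ |GD|² = 172541/2025]
2. G_y = -2/9  [line -4·x + 5·y + 74/5 = 0 ∩ |GD|² = 172541/2025]
   → G = (154/45, -2/9)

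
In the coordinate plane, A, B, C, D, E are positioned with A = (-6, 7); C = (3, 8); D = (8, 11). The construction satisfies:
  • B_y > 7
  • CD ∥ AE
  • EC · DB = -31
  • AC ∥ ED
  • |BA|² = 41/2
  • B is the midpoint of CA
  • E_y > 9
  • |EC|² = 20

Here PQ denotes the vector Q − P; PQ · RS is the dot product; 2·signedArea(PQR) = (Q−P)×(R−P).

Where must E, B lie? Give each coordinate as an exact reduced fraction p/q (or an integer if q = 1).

B = (-3/2, 15/2)
E = (-1, 10)

1. E_x = -1  [AC ∥ ED ∩ CD ∥ AE]
2. E_y = 10  [AC ∥ ED ∩ CD ∥ AE]
   → E = (-1, 10)
3. B_x = -3/2  [B is the midpoint of CA]
4. B_y = 15/2  [B is the midpoint of CA]
   → B = (-3/2, 15/2)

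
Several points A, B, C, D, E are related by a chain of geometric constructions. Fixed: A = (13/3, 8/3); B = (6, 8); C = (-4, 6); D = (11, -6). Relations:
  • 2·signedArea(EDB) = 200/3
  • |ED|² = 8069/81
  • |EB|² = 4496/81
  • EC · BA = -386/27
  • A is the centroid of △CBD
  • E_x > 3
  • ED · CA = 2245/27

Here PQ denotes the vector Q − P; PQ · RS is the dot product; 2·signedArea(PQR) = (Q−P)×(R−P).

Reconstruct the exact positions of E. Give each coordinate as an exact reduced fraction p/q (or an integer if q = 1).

1. E_x = 34/9  [ED · CA = 2245/27 ∩ EC · BA = -386/27]
2. E_y = 8/9  [ED · CA = 2245/27 ∩ EC · BA = -386/27]
   → E = (34/9, 8/9)

E = (34/9, 8/9)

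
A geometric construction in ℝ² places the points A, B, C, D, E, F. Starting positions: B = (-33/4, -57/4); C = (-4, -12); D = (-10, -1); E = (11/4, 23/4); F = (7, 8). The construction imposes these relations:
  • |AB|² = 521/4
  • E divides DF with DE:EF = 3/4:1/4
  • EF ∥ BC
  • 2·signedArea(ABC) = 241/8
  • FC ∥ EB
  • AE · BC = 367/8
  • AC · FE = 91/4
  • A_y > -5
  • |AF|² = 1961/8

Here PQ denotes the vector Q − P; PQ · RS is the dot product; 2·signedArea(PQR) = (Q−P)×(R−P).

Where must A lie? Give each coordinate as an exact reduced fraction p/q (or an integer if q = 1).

A = (-11/4, -17/4)

1. A_x = -11/4  [AC · FE = 91/4 ∩ 2·signedArea(ABC) = 241/8]
2. A_y = -17/4  [AC · FE = 91/4 ∩ 2·signedArea(ABC) = 241/8]
   → A = (-11/4, -17/4)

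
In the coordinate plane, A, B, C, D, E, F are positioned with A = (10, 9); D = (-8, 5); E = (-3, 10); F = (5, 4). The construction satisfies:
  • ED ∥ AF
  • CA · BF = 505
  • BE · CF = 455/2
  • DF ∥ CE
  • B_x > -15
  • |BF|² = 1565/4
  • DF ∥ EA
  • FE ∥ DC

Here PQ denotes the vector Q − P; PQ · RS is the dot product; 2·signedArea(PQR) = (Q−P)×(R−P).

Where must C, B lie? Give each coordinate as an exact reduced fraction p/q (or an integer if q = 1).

1. C_x = -16  [DF ∥ CE ∩ FE ∥ DC]
2. C_y = 11  [DF ∥ CE ∩ FE ∥ DC]
   → C = (-16, 11)
3. B_x = -14  [BE · CF = 455/2 ∩ CA · BF = 505]
4. B_y = 19/2  [BE · CF = 455/2 ∩ CA · BF = 505]
   → B = (-14, 19/2)

B = (-14, 19/2)
C = (-16, 11)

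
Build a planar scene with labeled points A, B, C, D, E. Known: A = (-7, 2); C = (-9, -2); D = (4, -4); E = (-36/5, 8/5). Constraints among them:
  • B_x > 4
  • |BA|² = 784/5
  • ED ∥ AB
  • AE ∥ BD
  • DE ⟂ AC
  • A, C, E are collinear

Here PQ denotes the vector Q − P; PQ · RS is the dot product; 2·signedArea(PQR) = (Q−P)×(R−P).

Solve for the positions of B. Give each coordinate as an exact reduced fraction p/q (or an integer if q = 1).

B = (21/5, -18/5)

1. B_x = 21/5  [AE ∥ BD ∩ ED ∥ AB]
2. B_y = -18/5  [AE ∥ BD ∩ ED ∥ AB]
   → B = (21/5, -18/5)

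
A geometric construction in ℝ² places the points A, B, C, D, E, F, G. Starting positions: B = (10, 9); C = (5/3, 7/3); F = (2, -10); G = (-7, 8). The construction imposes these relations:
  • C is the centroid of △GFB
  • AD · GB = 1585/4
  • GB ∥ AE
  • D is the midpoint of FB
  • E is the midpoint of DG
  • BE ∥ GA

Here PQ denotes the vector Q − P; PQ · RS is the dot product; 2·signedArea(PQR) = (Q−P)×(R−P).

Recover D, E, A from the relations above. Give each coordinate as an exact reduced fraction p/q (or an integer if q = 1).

1. D_x = 6  [D is the midpoint of FB]
2. D_y = -1/2  [D is the midpoint of FB]
   → D = (6, -1/2)
3. E_x = -1/2  [E is the midpoint of DG]
4. E_y = 15/4  [E is the midpoint of DG]
   → E = (-1/2, 15/4)
5. A_x = -35/2  [GB ∥ AE ∩ BE ∥ GA]
6. A_y = 11/4  [GB ∥ AE ∩ BE ∥ GA]
   → A = (-35/2, 11/4)

A = (-35/2, 11/4)
D = (6, -1/2)
E = (-1/2, 15/4)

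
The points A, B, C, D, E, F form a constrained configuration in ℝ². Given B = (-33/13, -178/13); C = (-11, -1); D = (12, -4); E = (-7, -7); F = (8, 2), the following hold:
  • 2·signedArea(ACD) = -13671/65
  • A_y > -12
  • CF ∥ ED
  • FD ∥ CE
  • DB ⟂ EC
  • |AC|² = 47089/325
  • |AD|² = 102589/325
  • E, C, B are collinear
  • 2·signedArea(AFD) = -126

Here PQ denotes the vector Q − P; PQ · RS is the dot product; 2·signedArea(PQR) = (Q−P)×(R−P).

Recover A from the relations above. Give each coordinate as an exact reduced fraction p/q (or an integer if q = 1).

A = (-281/65, -716/65)

1. A_x = -281/65  [2·signedArea(ACD) = -13671/65 ∩ 2·signedArea(AFD) = -126]
2. A_y = -716/65  [2·signedArea(ACD) = -13671/65 ∩ 2·signedArea(AFD) = -126]
   → A = (-281/65, -716/65)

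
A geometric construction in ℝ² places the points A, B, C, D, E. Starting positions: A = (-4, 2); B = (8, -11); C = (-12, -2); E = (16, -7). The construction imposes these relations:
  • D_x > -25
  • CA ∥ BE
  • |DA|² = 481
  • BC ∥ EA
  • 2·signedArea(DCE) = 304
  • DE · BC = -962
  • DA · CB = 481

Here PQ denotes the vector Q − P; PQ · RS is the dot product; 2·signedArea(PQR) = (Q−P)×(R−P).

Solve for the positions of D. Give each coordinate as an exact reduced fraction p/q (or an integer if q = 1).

D = (-24, 11)

1. D_x = -24  [DE · BC = -962 ∩ 2·signedArea(DCE) = 304]
2. D_y = 11  [DE · BC = -962 ∩ 2·signedArea(DCE) = 304]
   → D = (-24, 11)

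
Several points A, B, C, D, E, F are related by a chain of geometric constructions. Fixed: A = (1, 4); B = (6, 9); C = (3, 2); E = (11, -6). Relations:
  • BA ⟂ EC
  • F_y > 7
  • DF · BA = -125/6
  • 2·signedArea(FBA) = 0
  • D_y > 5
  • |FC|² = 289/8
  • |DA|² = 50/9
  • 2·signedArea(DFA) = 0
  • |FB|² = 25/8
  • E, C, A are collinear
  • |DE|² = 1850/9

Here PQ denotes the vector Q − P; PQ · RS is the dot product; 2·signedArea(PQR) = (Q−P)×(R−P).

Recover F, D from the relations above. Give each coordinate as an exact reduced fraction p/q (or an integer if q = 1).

1. F_x = 19/4  [line 5·x + -5·y + 15 = 0 ∩ |FC|² = 289/8]
2. F_y = 31/4  [line 5·x + -5·y + 15 = 0 ∩ |FC|² = 289/8]
   → F = (19/4, 31/4)
3. D_x = 8/3  [2·signedArea(DFA) = 0 ∩ DF · BA = -125/6]
4. D_y = 17/3  [2·signedArea(DFA) = 0 ∩ DF · BA = -125/6]
   → D = (8/3, 17/3)

D = (8/3, 17/3)
F = (19/4, 31/4)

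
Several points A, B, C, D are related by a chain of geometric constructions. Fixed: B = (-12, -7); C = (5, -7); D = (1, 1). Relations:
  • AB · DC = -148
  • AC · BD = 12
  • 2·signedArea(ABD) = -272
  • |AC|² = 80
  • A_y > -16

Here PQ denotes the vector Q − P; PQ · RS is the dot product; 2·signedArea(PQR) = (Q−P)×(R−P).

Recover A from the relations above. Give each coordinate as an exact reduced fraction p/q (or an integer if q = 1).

A = (9, -15)

1. A_x = 9  [2·signedArea(ABD) = -272 ∩ AC · BD = 12]
2. A_y = -15  [2·signedArea(ABD) = -272 ∩ AC · BD = 12]
   → A = (9, -15)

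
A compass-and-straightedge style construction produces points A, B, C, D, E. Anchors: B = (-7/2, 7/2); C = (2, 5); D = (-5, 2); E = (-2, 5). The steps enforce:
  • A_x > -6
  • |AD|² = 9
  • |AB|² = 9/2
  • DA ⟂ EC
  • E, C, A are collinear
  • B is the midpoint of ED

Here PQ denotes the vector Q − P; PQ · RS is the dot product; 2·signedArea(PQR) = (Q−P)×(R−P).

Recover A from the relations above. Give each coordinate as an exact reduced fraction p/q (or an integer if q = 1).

A = (-5, 5)

1. A_x = -5  [E, C, A are collinear ∩ DA ⟂ EC]
2. A_y = 5  [E, C, A are collinear ∩ DA ⟂ EC]
   → A = (-5, 5)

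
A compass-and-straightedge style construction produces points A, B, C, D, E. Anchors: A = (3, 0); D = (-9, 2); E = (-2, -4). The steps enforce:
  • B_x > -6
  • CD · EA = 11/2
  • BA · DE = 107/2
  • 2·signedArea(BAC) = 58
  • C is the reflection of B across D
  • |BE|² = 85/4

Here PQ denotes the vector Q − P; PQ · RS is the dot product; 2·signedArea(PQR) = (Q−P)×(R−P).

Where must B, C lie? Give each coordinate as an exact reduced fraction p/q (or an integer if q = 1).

B = (-11/2, -1)
C = (-25/2, 5)

1. B_x = -11/2  [line -7·x + 6·y + -65/2 = 0 ∩ |BE|² = 85/4]
2. B_y = -1  [line -7·x + 6·y + -65/2 = 0 ∩ |BE|² = 85/4]
   → B = (-11/2, -1)
3. C_x = -25/2  [2·signedArea(BAC) = 58 ∩ C is the reflection of B across D]
4. C_y = 5  [2·signedArea(BAC) = 58 ∩ C is the reflection of B across D]
   → C = (-25/2, 5)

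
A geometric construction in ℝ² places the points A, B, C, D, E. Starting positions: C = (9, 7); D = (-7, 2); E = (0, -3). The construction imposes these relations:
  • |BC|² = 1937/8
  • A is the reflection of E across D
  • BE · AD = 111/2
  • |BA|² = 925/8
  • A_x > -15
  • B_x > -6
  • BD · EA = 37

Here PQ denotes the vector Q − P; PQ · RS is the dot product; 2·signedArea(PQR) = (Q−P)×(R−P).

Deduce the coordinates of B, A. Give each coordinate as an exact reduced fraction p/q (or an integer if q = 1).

A = (-14, 7)
B = (-21/4, 3/4)

1. A_x = -14  [A is the reflection of E across D]
2. A_y = 7  [A is the reflection of E across D]
   → A = (-14, 7)
3. B_x = -21/4  [line -7·x + 5·y + -81/2 = 0 ∩ |BA|² = 925/8]
4. B_y = 3/4  [line -7·x + 5·y + -81/2 = 0 ∩ |BA|² = 925/8]
   → B = (-21/4, 3/4)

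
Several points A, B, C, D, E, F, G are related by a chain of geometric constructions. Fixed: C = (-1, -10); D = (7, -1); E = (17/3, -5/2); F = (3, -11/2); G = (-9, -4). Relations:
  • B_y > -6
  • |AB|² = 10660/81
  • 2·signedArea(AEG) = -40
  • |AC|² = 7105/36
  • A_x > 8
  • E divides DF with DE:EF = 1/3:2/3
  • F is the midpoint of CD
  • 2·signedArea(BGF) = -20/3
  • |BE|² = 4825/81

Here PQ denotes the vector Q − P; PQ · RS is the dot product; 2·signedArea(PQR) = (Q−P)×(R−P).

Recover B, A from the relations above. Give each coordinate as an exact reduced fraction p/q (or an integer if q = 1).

1. B_x = -13/9  [line 3/2·x + 12·y + 409/6 = 0 ∩ |BE|² = 4825/81]
2. B_y = -11/2  [line 3/2·x + 12·y + 409/6 = 0 ∩ |BE|² = 4825/81]
   → B = (-13/9, -11/2)
3. A_x = 25/3  [line 3/2·x + -44/3·y + -31/6 = 0 ∩ |AC|² = 7105/36]
4. A_y = 1/2  [line 3/2·x + -44/3·y + -31/6 = 0 ∩ |AC|² = 7105/36]
   → A = (25/3, 1/2)

A = (25/3, 1/2)
B = (-13/9, -11/2)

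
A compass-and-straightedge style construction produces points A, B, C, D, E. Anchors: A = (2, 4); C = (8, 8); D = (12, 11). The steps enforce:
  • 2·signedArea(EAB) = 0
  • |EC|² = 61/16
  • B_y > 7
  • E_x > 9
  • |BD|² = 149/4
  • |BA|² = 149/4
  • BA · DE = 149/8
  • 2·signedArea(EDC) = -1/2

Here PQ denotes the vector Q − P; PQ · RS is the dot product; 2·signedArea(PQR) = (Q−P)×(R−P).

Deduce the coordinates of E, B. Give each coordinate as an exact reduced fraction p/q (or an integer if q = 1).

1. E_x = 19/2  [line 3·x + -4·y + 17/2 = 0 ∩ |EC|² = 61/16]
2. E_y = 37/4  [line 3·x + -4·y + 17/2 = 0 ∩ |EC|² = 61/16]
   → E = (19/2, 37/4)
3. B_x = 7  [2·signedArea(EAB) = 0 ∩ BA · DE = 149/8]
4. B_y = 15/2  [2·signedArea(EAB) = 0 ∩ BA · DE = 149/8]
   → B = (7, 15/2)

B = (7, 15/2)
E = (19/2, 37/4)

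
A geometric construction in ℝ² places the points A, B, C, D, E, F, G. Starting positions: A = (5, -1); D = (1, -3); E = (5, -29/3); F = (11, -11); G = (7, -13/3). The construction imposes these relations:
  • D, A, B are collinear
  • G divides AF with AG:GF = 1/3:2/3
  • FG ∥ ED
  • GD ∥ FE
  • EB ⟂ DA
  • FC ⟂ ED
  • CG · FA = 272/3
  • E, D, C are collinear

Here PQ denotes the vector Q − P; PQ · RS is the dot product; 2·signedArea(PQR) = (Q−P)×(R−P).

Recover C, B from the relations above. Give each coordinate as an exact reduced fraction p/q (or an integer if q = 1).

1. C_x = 122/17  [E, D, C are collinear ∩ FC ⟂ ED]
2. C_y = -226/17  [E, D, C are collinear ∩ FC ⟂ ED]
   → C = (122/17, -226/17)
3. B_x = 23/15  [D, A, B are collinear ∩ EB ⟂ DA]
4. B_y = -41/15  [D, A, B are collinear ∩ EB ⟂ DA]
   → B = (23/15, -41/15)

B = (23/15, -41/15)
C = (122/17, -226/17)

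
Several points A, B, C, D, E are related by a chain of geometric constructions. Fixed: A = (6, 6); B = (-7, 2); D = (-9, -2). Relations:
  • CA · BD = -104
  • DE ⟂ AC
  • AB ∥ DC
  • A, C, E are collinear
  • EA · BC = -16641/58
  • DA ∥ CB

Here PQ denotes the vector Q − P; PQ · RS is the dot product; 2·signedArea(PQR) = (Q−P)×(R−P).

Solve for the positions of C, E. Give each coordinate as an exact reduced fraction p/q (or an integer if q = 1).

C = (-22, -6)
E = (-555/58, -39/58)

1. C_x = -22  [DA ∥ CB ∩ AB ∥ DC]
2. C_y = -6  [DA ∥ CB ∩ AB ∥ DC]
   → C = (-22, -6)
3. E_x = -555/58  [A, C, E are collinear ∩ DE ⟂ AC]
4. E_y = -39/58  [A, C, E are collinear ∩ DE ⟂ AC]
   → E = (-555/58, -39/58)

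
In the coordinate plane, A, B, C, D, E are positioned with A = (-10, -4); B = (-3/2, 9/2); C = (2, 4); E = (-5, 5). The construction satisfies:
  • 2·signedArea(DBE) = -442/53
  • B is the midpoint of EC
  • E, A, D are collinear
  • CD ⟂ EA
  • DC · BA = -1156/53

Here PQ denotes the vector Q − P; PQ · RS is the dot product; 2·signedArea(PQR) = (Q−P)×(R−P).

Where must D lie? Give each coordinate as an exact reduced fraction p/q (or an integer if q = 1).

1. D_x = -200/53  [E, A, D are collinear ∩ CD ⟂ EA]
2. D_y = 382/53  [E, A, D are collinear ∩ CD ⟂ EA]
   → D = (-200/53, 382/53)

D = (-200/53, 382/53)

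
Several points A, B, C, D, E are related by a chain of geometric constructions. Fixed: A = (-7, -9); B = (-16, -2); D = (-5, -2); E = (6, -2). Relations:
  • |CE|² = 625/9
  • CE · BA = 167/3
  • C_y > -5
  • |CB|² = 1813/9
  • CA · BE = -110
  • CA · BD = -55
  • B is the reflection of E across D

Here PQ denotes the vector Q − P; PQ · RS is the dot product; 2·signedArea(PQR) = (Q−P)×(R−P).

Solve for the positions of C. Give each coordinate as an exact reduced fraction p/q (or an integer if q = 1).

1. C_x = -2  [CA · BD = -55 ∩ CE · BA = 167/3]
2. C_y = -13/3  [CA · BD = -55 ∩ CE · BA = 167/3]
   → C = (-2, -13/3)

C = (-2, -13/3)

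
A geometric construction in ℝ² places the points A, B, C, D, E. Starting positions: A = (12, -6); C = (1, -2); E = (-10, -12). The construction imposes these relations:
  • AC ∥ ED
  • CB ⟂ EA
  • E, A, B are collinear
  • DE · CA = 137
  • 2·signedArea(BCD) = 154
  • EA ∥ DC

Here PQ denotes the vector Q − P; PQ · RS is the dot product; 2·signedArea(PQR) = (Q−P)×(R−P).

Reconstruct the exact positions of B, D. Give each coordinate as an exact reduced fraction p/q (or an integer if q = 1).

B = (361/130, -1107/130)
D = (-21, -8)

1. B_x = 361/130  [E, A, B are collinear ∩ CB ⟂ EA]
2. B_y = -1107/130  [E, A, B are collinear ∩ CB ⟂ EA]
   → B = (361/130, -1107/130)
3. D_x = -21  [EA ∥ DC ∩ AC ∥ ED]
4. D_y = -8  [EA ∥ DC ∩ AC ∥ ED]
   → D = (-21, -8)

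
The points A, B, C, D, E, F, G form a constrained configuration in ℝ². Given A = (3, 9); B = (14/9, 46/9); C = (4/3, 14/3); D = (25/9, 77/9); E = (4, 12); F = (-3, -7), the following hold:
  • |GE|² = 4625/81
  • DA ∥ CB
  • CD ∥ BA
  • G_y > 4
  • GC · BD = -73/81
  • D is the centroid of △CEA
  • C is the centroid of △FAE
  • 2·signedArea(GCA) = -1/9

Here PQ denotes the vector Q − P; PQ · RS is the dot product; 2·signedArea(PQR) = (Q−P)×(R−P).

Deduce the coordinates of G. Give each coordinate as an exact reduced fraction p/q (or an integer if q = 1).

G = (13/9, 44/9)

1. G_x = 13/9  [GC · BD = -73/81 ∩ 2·signedArea(GCA) = -1/9]
2. G_y = 44/9  [GC · BD = -73/81 ∩ 2·signedArea(GCA) = -1/9]
   → G = (13/9, 44/9)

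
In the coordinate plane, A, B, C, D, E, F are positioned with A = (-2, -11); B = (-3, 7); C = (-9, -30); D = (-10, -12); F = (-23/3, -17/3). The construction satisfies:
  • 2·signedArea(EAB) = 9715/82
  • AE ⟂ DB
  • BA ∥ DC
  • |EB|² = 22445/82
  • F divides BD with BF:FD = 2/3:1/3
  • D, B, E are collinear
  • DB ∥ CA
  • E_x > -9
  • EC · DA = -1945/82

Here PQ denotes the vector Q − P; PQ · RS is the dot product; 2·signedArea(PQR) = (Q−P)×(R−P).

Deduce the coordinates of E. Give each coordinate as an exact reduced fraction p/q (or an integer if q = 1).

E = (-715/82, -699/82)

1. E_x = -715/82  [D, B, E are collinear ∩ AE ⟂ DB]
2. E_y = -699/82  [D, B, E are collinear ∩ AE ⟂ DB]
   → E = (-715/82, -699/82)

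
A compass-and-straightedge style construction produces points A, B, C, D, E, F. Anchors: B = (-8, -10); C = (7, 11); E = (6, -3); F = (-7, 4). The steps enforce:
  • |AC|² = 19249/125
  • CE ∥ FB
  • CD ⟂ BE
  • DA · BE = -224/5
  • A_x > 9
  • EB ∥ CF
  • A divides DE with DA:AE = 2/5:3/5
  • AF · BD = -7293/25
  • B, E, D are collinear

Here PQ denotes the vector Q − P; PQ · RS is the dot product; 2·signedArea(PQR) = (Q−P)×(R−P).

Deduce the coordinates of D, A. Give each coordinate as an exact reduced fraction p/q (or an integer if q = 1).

A = (246/25, -27/25)
D = (62/5, 1/5)

1. D_x = 62/5  [B, E, D are collinear ∩ CD ⟂ BE]
2. D_y = 1/5  [B, E, D are collinear ∩ CD ⟂ BE]
   → D = (62/5, 1/5)
3. A_x = 246/25  [A divides DE with DA:AE = 2/5:3/5]
4. A_y = -27/25  [A divides DE with DA:AE = 2/5:3/5]
   → A = (246/25, -27/25)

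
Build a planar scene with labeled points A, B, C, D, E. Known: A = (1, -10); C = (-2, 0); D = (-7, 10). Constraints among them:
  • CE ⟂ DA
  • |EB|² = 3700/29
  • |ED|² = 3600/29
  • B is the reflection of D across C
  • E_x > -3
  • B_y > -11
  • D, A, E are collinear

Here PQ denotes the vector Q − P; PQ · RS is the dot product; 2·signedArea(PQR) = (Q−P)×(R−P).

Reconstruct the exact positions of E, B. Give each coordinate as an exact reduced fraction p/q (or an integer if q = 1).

B = (3, -10)
E = (-83/29, -10/29)

1. E_x = -83/29  [D, A, E are collinear ∩ CE ⟂ DA]
2. E_y = -10/29  [D, A, E are collinear ∩ CE ⟂ DA]
   → E = (-83/29, -10/29)
3. B_x = 3  [B is the reflection of D across C]
4. B_y = -10  [B is the reflection of D across C]
   → B = (3, -10)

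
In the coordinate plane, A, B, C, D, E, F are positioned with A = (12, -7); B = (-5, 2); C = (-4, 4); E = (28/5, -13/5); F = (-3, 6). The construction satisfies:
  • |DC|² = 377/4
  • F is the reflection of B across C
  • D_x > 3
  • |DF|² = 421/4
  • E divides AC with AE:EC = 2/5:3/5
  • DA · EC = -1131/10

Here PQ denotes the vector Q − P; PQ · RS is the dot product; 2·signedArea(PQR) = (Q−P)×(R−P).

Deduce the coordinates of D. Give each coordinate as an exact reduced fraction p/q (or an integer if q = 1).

1. D_x = 4  [line 48/5·x + -33/5·y + -483/10 = 0 ∩ |DC|² = 377/4]
2. D_y = -3/2  [line 48/5·x + -33/5·y + -483/10 = 0 ∩ |DC|² = 377/4]
   → D = (4, -3/2)

D = (4, -3/2)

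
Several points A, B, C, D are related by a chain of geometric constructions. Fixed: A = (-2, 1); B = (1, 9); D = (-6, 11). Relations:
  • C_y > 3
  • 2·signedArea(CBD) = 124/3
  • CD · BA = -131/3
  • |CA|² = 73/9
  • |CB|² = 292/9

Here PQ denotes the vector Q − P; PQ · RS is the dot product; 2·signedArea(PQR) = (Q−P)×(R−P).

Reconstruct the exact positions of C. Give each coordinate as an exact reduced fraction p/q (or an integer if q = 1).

C = (-1, 11/3)

1. C_x = -1  [2·signedArea(CBD) = 124/3 ∩ CD · BA = -131/3]
2. C_y = 11/3  [2·signedArea(CBD) = 124/3 ∩ CD · BA = -131/3]
   → C = (-1, 11/3)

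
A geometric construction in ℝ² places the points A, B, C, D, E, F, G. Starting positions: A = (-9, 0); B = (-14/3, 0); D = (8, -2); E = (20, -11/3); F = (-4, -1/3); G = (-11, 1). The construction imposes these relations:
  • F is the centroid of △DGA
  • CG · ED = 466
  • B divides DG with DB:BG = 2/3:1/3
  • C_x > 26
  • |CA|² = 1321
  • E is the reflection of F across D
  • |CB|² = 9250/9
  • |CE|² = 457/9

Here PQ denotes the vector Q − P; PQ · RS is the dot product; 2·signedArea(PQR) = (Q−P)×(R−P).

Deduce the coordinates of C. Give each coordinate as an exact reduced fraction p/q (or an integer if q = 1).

1. C_x = 27  [line 12·x + -5/3·y + -997/3 = 0 ∩ |CA|² = 1321]
2. C_y = -5  [line 12·x + -5/3·y + -997/3 = 0 ∩ |CA|² = 1321]
   → C = (27, -5)

C = (27, -5)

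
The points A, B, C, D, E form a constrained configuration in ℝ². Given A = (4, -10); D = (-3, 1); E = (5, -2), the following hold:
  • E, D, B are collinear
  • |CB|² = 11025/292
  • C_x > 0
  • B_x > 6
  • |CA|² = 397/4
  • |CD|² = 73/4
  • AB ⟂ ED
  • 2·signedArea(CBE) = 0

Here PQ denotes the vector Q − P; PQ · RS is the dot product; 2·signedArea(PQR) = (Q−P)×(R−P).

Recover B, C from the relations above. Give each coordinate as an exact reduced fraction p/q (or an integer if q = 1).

1. B_x = 493/73  [E, D, B are collinear ∩ AB ⟂ ED]
2. B_y = -194/73  [E, D, B are collinear ∩ AB ⟂ ED]
   → B = (493/73, -194/73)
3. C_x = 1  [line -48/73·x + -128/73·y + -16/73 = 0 ∩ |CD|² = 73/4]
4. C_y = -1/2  [line -48/73·x + -128/73·y + -16/73 = 0 ∩ |CD|² = 73/4]
   → C = (1, -1/2)

B = (493/73, -194/73)
C = (1, -1/2)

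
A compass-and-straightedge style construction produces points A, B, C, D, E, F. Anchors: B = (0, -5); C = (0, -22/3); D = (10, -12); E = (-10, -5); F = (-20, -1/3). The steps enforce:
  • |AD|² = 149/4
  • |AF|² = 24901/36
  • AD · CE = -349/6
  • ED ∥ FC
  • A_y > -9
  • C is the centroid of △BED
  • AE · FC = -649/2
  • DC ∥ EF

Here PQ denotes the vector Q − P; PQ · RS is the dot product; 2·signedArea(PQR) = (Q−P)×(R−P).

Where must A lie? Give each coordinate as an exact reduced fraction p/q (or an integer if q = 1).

1. A_x = 5  [AD · CE = -349/6 ∩ AE · FC = -649/2]
2. A_y = -17/2  [AD · CE = -349/6 ∩ AE · FC = -649/2]
   → A = (5, -17/2)

A = (5, -17/2)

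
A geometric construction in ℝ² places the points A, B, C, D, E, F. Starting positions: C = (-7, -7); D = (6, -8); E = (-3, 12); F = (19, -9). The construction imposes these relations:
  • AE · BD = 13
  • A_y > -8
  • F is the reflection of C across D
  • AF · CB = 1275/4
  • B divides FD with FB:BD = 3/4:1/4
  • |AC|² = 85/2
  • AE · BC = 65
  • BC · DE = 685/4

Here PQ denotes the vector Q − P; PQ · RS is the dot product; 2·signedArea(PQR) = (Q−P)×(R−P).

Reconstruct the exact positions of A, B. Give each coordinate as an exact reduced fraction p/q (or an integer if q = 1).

1. B_x = 37/4  [B divides FD with FB:BD = 3/4:1/4]
2. B_y = -33/4  [B divides FD with FB:BD = 3/4:1/4]
   → B = (37/4, -33/4)
3. A_x = -1/2  [line 13/4·x + -1/4·y + -1/4 = 0 ∩ |AC|² = 85/2]
4. A_y = -15/2  [line 13/4·x + -1/4·y + -1/4 = 0 ∩ |AC|² = 85/2]
   → A = (-1/2, -15/2)

A = (-1/2, -15/2)
B = (37/4, -33/4)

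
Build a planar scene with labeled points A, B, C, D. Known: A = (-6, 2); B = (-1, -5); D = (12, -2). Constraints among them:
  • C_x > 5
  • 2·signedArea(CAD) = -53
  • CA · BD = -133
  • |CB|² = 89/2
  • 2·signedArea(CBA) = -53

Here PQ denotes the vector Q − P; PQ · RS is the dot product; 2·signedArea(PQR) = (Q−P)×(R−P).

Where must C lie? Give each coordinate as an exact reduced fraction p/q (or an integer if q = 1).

C = (11/2, -7/2)

1. C_x = 11/2  [2·signedArea(CBA) = -53 ∩ CA · BD = -133]
2. C_y = -7/2  [2·signedArea(CBA) = -53 ∩ CA · BD = -133]
   → C = (11/2, -7/2)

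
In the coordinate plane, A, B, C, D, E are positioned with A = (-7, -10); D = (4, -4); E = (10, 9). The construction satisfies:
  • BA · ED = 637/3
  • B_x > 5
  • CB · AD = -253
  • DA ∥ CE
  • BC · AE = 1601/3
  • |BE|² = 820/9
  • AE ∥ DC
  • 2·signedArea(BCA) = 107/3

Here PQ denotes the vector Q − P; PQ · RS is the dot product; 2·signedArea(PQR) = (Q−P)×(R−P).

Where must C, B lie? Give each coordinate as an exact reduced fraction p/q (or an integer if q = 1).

1. C_x = 21  [DA ∥ CE ∩ AE ∥ DC]
2. C_y = 15  [DA ∥ CE ∩ AE ∥ DC]
   → C = (21, 15)
3. B_x = 6  [BA · ED = 637/3 ∩ 2·signedArea(BCA) = 107/3]
4. B_y = 1/3  [BA · ED = 637/3 ∩ 2·signedArea(BCA) = 107/3]
   → B = (6, 1/3)

B = (6, 1/3)
C = (21, 15)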